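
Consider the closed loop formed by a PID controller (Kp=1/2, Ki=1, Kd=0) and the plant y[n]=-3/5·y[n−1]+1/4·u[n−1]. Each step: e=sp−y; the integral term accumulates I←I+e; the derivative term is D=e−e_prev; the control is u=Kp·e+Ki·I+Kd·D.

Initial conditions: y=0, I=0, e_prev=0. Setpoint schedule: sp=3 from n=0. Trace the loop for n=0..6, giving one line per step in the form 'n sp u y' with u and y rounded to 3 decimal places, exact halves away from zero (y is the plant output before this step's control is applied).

(exact arithmetic carried between steps; '≈' marks a value shown rounded to 6 d.p. or computed from one; I and e_prev carry over from the previous line; the table rounds u and y to 3 d.p., halves away from zero)
n=0: y=0, sp=3, e=sp−y=3; I=3, D=e−e_prev=3; u=1/2·3+1·3+0·3=4.5; next y=-3/5·0+1/4·4.5=1.125
n=1: y=1.125, sp=3, e=sp−y=1.875; I=4.875, D=e−e_prev=-1.125; u=1/2·1.875+1·4.875+0·(-1.125)=5.8125; next y=-3/5·1.125+1/4·5.8125=0.778125
n=2: y=0.778125, sp=3, e=sp−y=2.221875; I=7.096875, D=e−e_prev=0.346875; u=1/2·2.221875+1·7.096875+0·0.346875≈8.207813; next y=-3/5·0.778125+1/4·8.207813≈1.585078
n=3: y≈1.585078, sp=3, e=sp−y≈1.414922; I≈8.511797, D=e−e_prev≈-0.806953; u=1/2·1.414922+1·8.511797+0·(-0.806953)≈9.219258; next y=-3/5·1.585078+1/4·9.219258≈1.353768
n=4: y≈1.353768, sp=3, e=sp−y≈1.646232; I≈10.158029, D=e−e_prev≈0.231311; u=1/2·1.646232+1·10.158029+0·0.231311≈10.981146; next y=-3/5·1.353768+1/4·10.981146≈1.933026
n=5: y≈1.933026, sp=3, e=sp−y≈1.066974; I≈11.225003, D=e−e_prev≈-0.579258; u=1/2·1.066974+1·11.225003+0·(-0.579258)≈11.758491; next y=-3/5·1.933026+1/4·11.758491≈1.779807
n=6: y≈1.779807, sp=3, e=sp−y≈1.220193; I≈12.445196, D=e−e_prev≈0.153219; u=1/2·1.220193+1·12.445196+0·0.153219≈13.055293; next y=-3/5·1.779807+1/4·13.055293≈2.195939

0 3 4.500 0.000
1 3 5.813 1.125
2 3 8.208 0.778
3 3 9.219 1.585
4 3 10.981 1.354
5 3 11.758 1.933
6 3 13.055 1.780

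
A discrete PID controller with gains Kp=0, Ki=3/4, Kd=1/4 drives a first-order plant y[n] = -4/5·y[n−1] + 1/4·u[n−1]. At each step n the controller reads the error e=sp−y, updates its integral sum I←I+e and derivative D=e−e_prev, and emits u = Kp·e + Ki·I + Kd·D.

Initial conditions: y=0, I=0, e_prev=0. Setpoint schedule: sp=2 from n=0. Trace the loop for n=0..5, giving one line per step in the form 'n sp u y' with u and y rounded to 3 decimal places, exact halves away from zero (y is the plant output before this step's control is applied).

(exact arithmetic carried between steps; '≈' marks a value shown rounded to 6 d.p. or computed from one; I and e_prev carry over from the previous line; the table rounds u and y to 3 d.p., halves away from zero)
n=0: y=0, sp=2, e=sp−y=2; I=2, D=e−e_prev=2; u=0·2+3/4·2+1/4·2=2; next y=-4/5·0+1/4·2=0.5
n=1: y=0.5, sp=2, e=sp−y=1.5; I=3.5, D=e−e_prev=-0.5; u=0·1.5+3/4·3.5+1/4·(-0.5)=2.5; next y=-4/5·0.5+1/4·2.5=0.225
n=2: y=0.225, sp=2, e=sp−y=1.775; I=5.275, D=e−e_prev=0.275; u=0·1.775+3/4·5.275+1/4·0.275=4.025; next y=-4/5·0.225+1/4·4.025=0.82625
n=3: y=0.82625, sp=2, e=sp−y=1.17375; I=6.44875, D=e−e_prev=-0.60125; u=0·1.17375+3/4·6.44875+1/4·(-0.60125)=4.68625; next y=-4/5·0.82625+1/4·4.68625≈0.510563
n=4: y≈0.510563, sp=2, e=sp−y≈1.489438; I≈7.938188, D=e−e_prev≈0.315688; u=0·1.489438+3/4·7.938188+1/4·0.315688≈6.032563; next y=-4/5·0.510563+1/4·6.032563≈1.099691
n=5: y≈1.099691, sp=2, e=sp−y≈0.900309; I≈8.838497, D=e−e_prev≈-0.589128; u=0·0.900309+3/4·8.838497+1/4·(-0.589128)≈6.481591; next y=-4/5·1.099691+1/4·6.481591≈0.740645

0 2 2.000 0.000
1 2 2.500 0.500
2 2 4.025 0.225
3 2 4.686 0.826
4 2 6.033 0.511
5 2 6.482 1.100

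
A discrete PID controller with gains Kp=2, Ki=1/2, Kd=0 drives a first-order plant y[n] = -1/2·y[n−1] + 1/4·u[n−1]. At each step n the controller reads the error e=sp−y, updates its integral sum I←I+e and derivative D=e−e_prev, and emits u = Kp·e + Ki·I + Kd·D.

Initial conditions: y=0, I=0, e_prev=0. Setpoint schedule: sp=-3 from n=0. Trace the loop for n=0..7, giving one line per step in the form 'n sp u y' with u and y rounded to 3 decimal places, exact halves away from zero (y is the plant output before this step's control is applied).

0 -3 -7.500 0.000
1 -3 -4.313 -1.875
2 -3 -9.211 -0.141
3 -3 -5.411 -2.232
4 -3 -10.785 -0.237
5 -3 -6.313 -2.578
6 -3 -12.245 -0.289
7 -3 -7.032 -2.917

(exact arithmetic carried between steps; '≈' marks a value shown rounded to 6 d.p. or computed from one; I and e_prev carry over from the previous line; the table rounds u and y to 3 d.p., halves away from zero)
n=0: y=0, sp=-3, e=sp−y=-3; I=-3, D=e−e_prev=-3; u=2·(-3)+1/2·(-3)+0·(-3)=-7.5; next y=-1/2·0+1/4·(-7.5)=-1.875
n=1: y=-1.875, sp=-3, e=sp−y=-1.125; I=-4.125, D=e−e_prev=1.875; u=2·(-1.125)+1/2·(-4.125)+0·1.875=-4.3125; next y=-1/2·(-1.875)+1/4·(-4.3125)=-0.140625
n=2: y=-0.140625, sp=-3, e=sp−y=-2.859375; I=-6.984375, D=e−e_prev=-1.734375; u=2·(-2.859375)+1/2·(-6.984375)+0·(-1.734375)≈-9.210938; next y=-1/2·(-0.140625)+1/4·(-9.210938)≈-2.232422
n=3: y≈-2.232422, sp=-3, e=sp−y≈-0.767578; I≈-7.751953, D=e−e_prev≈2.091797; u=2·(-0.767578)+1/2·(-7.751953)+0·2.091797≈-5.411133; next y=-1/2·(-2.232422)+1/4·(-5.411133)≈-0.236572
n=4: y≈-0.236572, sp=-3, e=sp−y≈-2.763428; I≈-10.515381, D=e−e_prev≈-1.995850; u=2·(-2.763428)+1/2·(-10.515381)+0·(-1.995850)≈-10.784546; next y=-1/2·(-0.236572)+1/4·(-10.784546)≈-2.577850
n=5: y≈-2.577850, sp=-3, e=sp−y≈-0.422150; I≈-10.937531, D=e−e_prev≈2.341278; u=2·(-0.422150)+1/2·(-10.937531)+0·2.341278≈-6.313065; next y=-1/2·(-2.577850)+1/4·(-6.313065)≈-0.289341
n=6: y≈-0.289341, sp=-3, e=sp−y≈-2.710659; I≈-13.648190, D=e−e_prev≈-2.288509; u=2·(-2.710659)+1/2·(-13.648190)+0·(-2.288509)≈-12.245413; next y=-1/2·(-0.289341)+1/4·(-12.245413)≈-2.916683
n=7: y≈-2.916683, sp=-3, e=sp−y≈-0.083317; I≈-13.731507, D=e−e_prev≈2.627342; u=2·(-0.083317)+1/2·(-13.731507)+0·2.627342≈-7.032388; next y=-1/2·(-2.916683)+1/4·(-7.032388)≈-0.299756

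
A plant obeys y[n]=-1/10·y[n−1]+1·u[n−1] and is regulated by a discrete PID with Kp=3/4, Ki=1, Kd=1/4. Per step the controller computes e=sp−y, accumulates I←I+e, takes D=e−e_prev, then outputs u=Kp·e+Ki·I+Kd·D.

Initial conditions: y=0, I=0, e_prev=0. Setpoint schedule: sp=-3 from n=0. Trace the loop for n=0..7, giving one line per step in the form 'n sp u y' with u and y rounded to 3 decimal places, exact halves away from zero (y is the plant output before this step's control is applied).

(exact arithmetic carried between steps; '≈' marks a value shown rounded to 6 d.p. or computed from one; I and e_prev carry over from the previous line; the table rounds u and y to 3 d.p., halves away from zero)
n=0: y=0, sp=-3, e=sp−y=-3; I=-3, D=e−e_prev=-3; u=3/4·(-3)+1·(-3)+1/4·(-3)=-6; next y=-1/10·0+1·(-6)=-6
n=1: y=-6, sp=-3, e=sp−y=3; I=0, D=e−e_prev=6; u=3/4·3+1·0+1/4·6=3.75; next y=-1/10·(-6)+1·3.75=4.35
n=2: y=4.35, sp=-3, e=sp−y=-7.35; I=-7.35, D=e−e_prev=-10.35; u=3/4·(-7.35)+1·(-7.35)+1/4·(-10.35)=-15.45; next y=-1/10·4.35+1·(-15.45)=-15.885
n=3: y=-15.885, sp=-3, e=sp−y=12.885; I=5.535, D=e−e_prev=20.235; u=3/4·12.885+1·5.535+1/4·20.235=20.2575; next y=-1/10·(-15.885)+1·20.2575=21.846
n=4: y=21.846, sp=-3, e=sp−y=-24.846; I=-19.311, D=e−e_prev=-37.731; u=3/4·(-24.846)+1·(-19.311)+1/4·(-37.731)=-47.37825; next y=-1/10·21.846+1·(-47.37825)=-49.56285
n=5: y=-49.56285, sp=-3, e=sp−y=46.56285; I=27.25185, D=e−e_prev=71.40885; u=3/4·46.56285+1·27.25185+1/4·71.40885=80.0262; next y=-1/10·(-49.56285)+1·80.0262=84.982485
n=6: y=84.982485, sp=-3, e=sp−y=-87.982485; I=-60.730635, D=e−e_prev=-134.545335; u=3/4·(-87.982485)+1·(-60.730635)+1/4·(-134.545335)≈-160.353833; next y=-1/10·84.982485+1·(-160.353833)≈-168.852081
n=7: y=-168.852081, sp=-3, e=sp−y=165.852081; I=105.121446, D=e−e_prev=253.834566; u=3/4·165.852081+1·105.121446+1/4·253.834566≈292.969148; next y=-1/10·(-168.852081)+1·292.969148≈309.854356

0 -3 -6.000 0.000
1 -3 3.750 -6.000
2 -3 -15.450 4.350
3 -3 20.258 -15.885
4 -3 -47.378 21.846
5 -3 80.026 -49.563
6 -3 -160.354 84.982
7 -3 292.969 -168.852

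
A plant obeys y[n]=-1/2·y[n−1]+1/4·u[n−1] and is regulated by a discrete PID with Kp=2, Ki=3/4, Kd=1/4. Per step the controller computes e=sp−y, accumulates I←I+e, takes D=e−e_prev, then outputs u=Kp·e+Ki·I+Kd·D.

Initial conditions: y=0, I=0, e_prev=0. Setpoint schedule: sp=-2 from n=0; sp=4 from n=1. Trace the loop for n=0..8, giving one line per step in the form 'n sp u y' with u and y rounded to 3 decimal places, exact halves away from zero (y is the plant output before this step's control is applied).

(exact arithmetic carried between steps; '≈' marks a value shown rounded to 6 d.p. or computed from one; I and e_prev carry over from the previous line; the table rounds u and y to 3 d.p., halves away from zero)
n=0: y=0, sp=-2, e=sp−y=-2; I=-2, D=e−e_prev=-2; u=2·(-2)+3/4·(-2)+1/4·(-2)=-6; next y=-1/2·0+1/4·(-6)=-1.5
n=1: y=-1.5, sp=4, e=sp−y=5.5; I=3.5, D=e−e_prev=7.5; u=2·5.5+3/4·3.5+1/4·7.5=15.5; next y=-1/2·(-1.5)+1/4·15.5=4.625
n=2: y=4.625, sp=4, e=sp−y=-0.625; I=2.875, D=e−e_prev=-6.125; u=2·(-0.625)+3/4·2.875+1/4·(-6.125)=-0.625; next y=-1/2·4.625+1/4·(-0.625)=-2.46875
n=3: y=-2.46875, sp=4, e=sp−y=6.46875; I=9.34375, D=e−e_prev=7.09375; u=2·6.46875+3/4·9.34375+1/4·7.09375=21.71875; next y=-1/2·(-2.46875)+1/4·21.71875≈6.664063
n=4: y≈6.664063, sp=4, e=sp−y≈-2.664063; I≈6.679688, D=e−e_prev≈-9.132813; u=2·(-2.664063)+3/4·6.679688+1/4·(-9.132813)≈-2.601563; next y=-1/2·6.664063+1/4·(-2.601563)≈-3.982422
n=5: y≈-3.982422, sp=4, e=sp−y≈7.982422; I≈14.662109, D=e−e_prev≈10.646484; u=2·7.982422+3/4·14.662109+1/4·10.646484≈29.623047; next y=-1/2·(-3.982422)+1/4·29.623047≈9.396973
n=6: y≈9.396973, sp=4, e=sp−y≈-5.396973; I≈9.265137, D=e−e_prev≈-13.379395; u=2·(-5.396973)+3/4·9.265137+1/4·(-13.379395)≈-7.189941; next y=-1/2·9.396973+1/4·(-7.189941)≈-6.495972
n=7: y≈-6.495972, sp=4, e=sp−y≈10.495972; I≈19.761108, D=e−e_prev≈15.892944; u=2·10.495972+3/4·19.761108+1/4·15.892944≈39.786011; next y=-1/2·(-6.495972)+1/4·39.786011≈13.194489
n=8: y≈13.194489, sp=4, e=sp−y≈-9.194489; I≈10.566620, D=e−e_prev≈-19.690460; u=2·(-9.194489)+3/4·10.566620+1/4·(-19.690460)≈-15.386627; next y=-1/2·13.194489+1/4·(-15.386627)≈-10.443901

0 -2 -6.000 0.000
1 4 15.500 -1.500
2 4 -0.625 4.625
3 4 21.719 -2.469
4 4 -2.602 6.664
5 4 29.623 -3.982
6 4 -7.190 9.397
7 4 39.786 -6.496
8 4 -15.387 13.194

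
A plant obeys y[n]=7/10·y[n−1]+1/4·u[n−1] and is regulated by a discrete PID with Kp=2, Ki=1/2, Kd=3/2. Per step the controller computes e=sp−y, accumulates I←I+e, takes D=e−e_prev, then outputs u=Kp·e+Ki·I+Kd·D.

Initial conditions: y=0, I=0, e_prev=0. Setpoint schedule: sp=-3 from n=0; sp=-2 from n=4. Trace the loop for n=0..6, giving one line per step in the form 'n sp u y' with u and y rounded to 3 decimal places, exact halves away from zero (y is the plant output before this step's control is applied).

(exact arithmetic carried between steps; '≈' marks a value shown rounded to 6 d.p. or computed from one; I and e_prev carry over from the previous line; the table rounds u and y to 3 d.p., halves away from zero)
n=0: y=0, sp=-3, e=sp−y=-3; I=-3, D=e−e_prev=-3; u=2·(-3)+1/2·(-3)+3/2·(-3)=-12; next y=7/10·0+1/4·(-12)=-3
n=1: y=-3, sp=-3, e=sp−y=0; I=-3, D=e−e_prev=3; u=2·0+1/2·(-3)+3/2·3=3; next y=7/10·(-3)+1/4·3=-1.35
n=2: y=-1.35, sp=-3, e=sp−y=-1.65; I=-4.65, D=e−e_prev=-1.65; u=2·(-1.65)+1/2·(-4.65)+3/2·(-1.65)=-8.1; next y=7/10·(-1.35)+1/4·(-8.1)=-2.97
n=3: y=-2.97, sp=-3, e=sp−y=-0.03; I=-4.68, D=e−e_prev=1.62; u=2·(-0.03)+1/2·(-4.68)+3/2·1.62=0.03; next y=7/10·(-2.97)+1/4·0.03=-2.0715
n=4: y=-2.0715, sp=-2, e=sp−y=0.0715; I=-4.6085, D=e−e_prev=0.1015; u=2·0.0715+1/2·(-4.6085)+3/2·0.1015=-2.009; next y=7/10·(-2.0715)+1/4·(-2.009)=-1.9523
n=5: y=-1.9523, sp=-2, e=sp−y=-0.0477; I=-4.6562, D=e−e_prev=-0.1192; u=2·(-0.0477)+1/2·(-4.6562)+3/2·(-0.1192)=-2.6023; next y=7/10·(-1.9523)+1/4·(-2.6023)=-2.017185
n=6: y=-2.017185, sp=-2, e=sp−y=0.017185; I=-4.639015, D=e−e_prev=0.064885; u=2·0.017185+1/2·(-4.639015)+3/2·0.064885=-2.18781; next y=7/10·(-2.017185)+1/4·(-2.18781)=-1.958982

0 -3 -12.000 0.000
1 -3 3.000 -3.000
2 -3 -8.100 -1.350
3 -3 0.030 -2.970
4 -2 -2.009 -2.072
5 -2 -2.602 -1.952
6 -2 -2.188 -2.017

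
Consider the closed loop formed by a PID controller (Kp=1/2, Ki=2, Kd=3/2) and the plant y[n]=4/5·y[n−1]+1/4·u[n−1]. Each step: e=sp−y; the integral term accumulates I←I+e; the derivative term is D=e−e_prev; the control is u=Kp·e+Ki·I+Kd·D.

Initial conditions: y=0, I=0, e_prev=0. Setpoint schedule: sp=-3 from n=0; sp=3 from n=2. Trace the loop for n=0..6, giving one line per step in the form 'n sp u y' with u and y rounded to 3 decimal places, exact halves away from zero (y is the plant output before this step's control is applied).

0 -3 -12.000 0.000
1 -3 -1.500 -3.000
2 3 17.100 -2.775
3 3 0.668 2.055
4 3 10.779 1.811
5 3 3.461 4.143
6 3 4.527 4.180

(exact arithmetic carried between steps; '≈' marks a value shown rounded to 6 d.p. or computed from one; I and e_prev carry over from the previous line; the table rounds u and y to 3 d.p., halves away from zero)
n=0: y=0, sp=-3, e=sp−y=-3; I=-3, D=e−e_prev=-3; u=1/2·(-3)+2·(-3)+3/2·(-3)=-12; next y=4/5·0+1/4·(-12)=-3
n=1: y=-3, sp=-3, e=sp−y=0; I=-3, D=e−e_prev=3; u=1/2·0+2·(-3)+3/2·3=-1.5; next y=4/5·(-3)+1/4·(-1.5)=-2.775
n=2: y=-2.775, sp=3, e=sp−y=5.775; I=2.775, D=e−e_prev=5.775; u=1/2·5.775+2·2.775+3/2·5.775=17.1; next y=4/5·(-2.775)+1/4·17.1=2.055
n=3: y=2.055, sp=3, e=sp−y=0.945; I=3.72, D=e−e_prev=-4.83; u=1/2·0.945+2·3.72+3/2·(-4.83)=0.6675; next y=4/5·2.055+1/4·0.6675=1.810875
n=4: y=1.810875, sp=3, e=sp−y=1.189125; I=4.909125, D=e−e_prev=0.244125; u=1/2·1.189125+2·4.909125+3/2·0.244125=10.779; next y=4/5·1.810875+1/4·10.779=4.14345
n=5: y=4.14345, sp=3, e=sp−y=-1.14345; I=3.765675, D=e−e_prev=-2.332575; u=1/2·(-1.14345)+2·3.765675+3/2·(-2.332575)≈3.460763; next y=4/5·4.14345+1/4·3.460763≈4.179951
n=6: y≈4.179951, sp=3, e=sp−y≈-1.179951; I≈2.585724, D=e−e_prev≈-0.036501; u=1/2·(-1.179951)+2·2.585724+3/2·(-0.036501)≈4.526723; next y=4/5·4.179951+1/4·4.526723≈4.475641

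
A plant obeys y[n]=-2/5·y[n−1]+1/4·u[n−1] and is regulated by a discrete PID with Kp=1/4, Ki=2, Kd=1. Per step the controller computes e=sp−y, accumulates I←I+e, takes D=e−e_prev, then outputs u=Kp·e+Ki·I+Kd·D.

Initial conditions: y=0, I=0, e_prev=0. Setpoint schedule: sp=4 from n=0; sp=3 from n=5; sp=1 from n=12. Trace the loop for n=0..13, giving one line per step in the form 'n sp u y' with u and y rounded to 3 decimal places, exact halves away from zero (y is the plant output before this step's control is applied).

0 4 13.000 0.000
1 4 6.438 3.250
2 4 20.745 0.309
3 4 9.738 5.062
4 4 27.488 0.410
5 3 6.295 6.708
6 3 31.585 -1.109
7 3 1.276 8.340
8 3 36.956 -3.017
9 3 -6.122 10.446
10 3 44.952 -5.709
11 3 -16.283 13.521
12 1 50.157 -9.479
13 1 -33.769 16.331

(exact arithmetic carried between steps; '≈' marks a value shown rounded to 6 d.p. or computed from one; I and e_prev carry over from the previous line; the table rounds u and y to 3 d.p., halves away from zero)
n=0: y=0, sp=4, e=sp−y=4; I=4, D=e−e_prev=4; u=1/4·4+2·4+1·4=13; next y=-2/5·0+1/4·13=3.25
n=1: y=3.25, sp=4, e=sp−y=0.75; I=4.75, D=e−e_prev=-3.25; u=1/4·0.75+2·4.75+1·(-3.25)=6.4375; next y=-2/5·3.25+1/4·6.4375=0.309375
n=2: y=0.309375, sp=4, e=sp−y=3.690625; I=8.440625, D=e−e_prev=2.940625; u=1/4·3.690625+2·8.440625+1·2.940625≈20.744531; next y=-2/5·0.309375+1/4·20.744531≈5.062383
n=3: y≈5.062383, sp=4, e=sp−y≈-1.062383; I≈7.378242, D=e−e_prev≈-4.753008; u=1/4·(-1.062383)+2·7.378242+1·(-4.753008)≈9.737881; next y=-2/5·5.062383+1/4·9.737881≈0.409517
n=4: y≈0.409517, sp=4, e=sp−y≈3.590483; I≈10.968725, D=e−e_prev≈4.652866; u=1/4·3.590483+2·10.968725+1·4.652866≈27.487937; next y=-2/5·0.409517+1/4·27.487937≈6.708177
n=5: y≈6.708177, sp=3, e=sp−y≈-3.708177; I≈7.260548, D=e−e_prev≈-7.298660; u=1/4·(-3.708177)+2·7.260548+1·(-7.298660)≈6.295391; next y=-2/5·6.708177+1/4·6.295391≈-1.109423
n=6: y≈-1.109423, sp=3, e=sp−y≈4.109423; I≈11.369971, D=e−e_prev≈7.817601; u=1/4·4.109423+2·11.369971+1·7.817601≈31.584898; next y=-2/5·(-1.109423)+1/4·31.584898≈8.339994
n=7: y≈8.339994, sp=3, e=sp−y≈-5.339994; I≈6.029977, D=e−e_prev≈-9.449417; u=1/4·(-5.339994)+2·6.029977+1·(-9.449417)≈1.275539; next y=-2/5·8.339994+1/4·1.275539≈-3.017113
n=8: y≈-3.017113, sp=3, e=sp−y≈6.017113; I≈12.047090, D=e−e_prev≈11.357107; u=1/4·6.017113+2·12.047090+1·11.357107≈36.955565; next y=-2/5·(-3.017113)+1/4·36.955565≈10.445736
n=9: y≈10.445736, sp=3, e=sp−y≈-7.445736; I≈4.601354, D=e−e_prev≈-13.462849; u=1/4·(-7.445736)+2·4.601354+1·(-13.462849)≈-6.121576; next y=-2/5·10.445736+1/4·(-6.121576)≈-5.708689
n=10: y≈-5.708689, sp=3, e=sp−y≈8.708689; I≈13.310042, D=e−e_prev≈16.154425; u=1/4·8.708689+2·13.310042+1·16.154425≈44.951681; next y=-2/5·(-5.708689)+1/4·44.951681≈13.521396
n=11: y≈13.521396, sp=3, e=sp−y≈-10.521396; I≈2.788646, D=e−e_prev≈-19.230084; u=1/4·(-10.521396)+2·2.788646+1·(-19.230084)≈-16.283140; next y=-2/5·13.521396+1/4·(-16.283140)≈-9.479343
n=12: y≈-9.479343, sp=1, e=sp−y≈10.479343; I≈13.267990, D=e−e_prev≈21.000739; u=1/4·10.479343+2·13.267990+1·21.000739≈50.156555; next y=-2/5·(-9.479343)+1/4·50.156555≈16.330876
n=13: y≈16.330876, sp=1, e=sp−y≈-15.330876; I≈-2.062886, D=e−e_prev≈-25.810219; u=1/4·(-15.330876)+2·(-2.062886)+1·(-25.810219)≈-33.768711; next y=-2/5·16.330876+1/4·(-33.768711)≈-14.974528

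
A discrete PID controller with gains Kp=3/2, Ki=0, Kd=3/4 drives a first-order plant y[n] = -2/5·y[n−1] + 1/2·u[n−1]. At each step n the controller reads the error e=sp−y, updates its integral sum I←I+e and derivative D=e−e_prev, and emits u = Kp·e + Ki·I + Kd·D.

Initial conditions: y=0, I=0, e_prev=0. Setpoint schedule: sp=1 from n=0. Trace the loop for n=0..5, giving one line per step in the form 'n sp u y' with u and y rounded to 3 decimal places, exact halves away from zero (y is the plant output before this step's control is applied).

0 1 2.250 0.000
1 1 -1.031 1.125
2 1 4.516 -0.966
3 1 -5.174 2.644
4 1 11.684 -3.645
5 1 -17.659 7.300

(exact arithmetic carried between steps; '≈' marks a value shown rounded to 6 d.p. or computed from one; I and e_prev carry over from the previous line; the table rounds u and y to 3 d.p., halves away from zero)
n=0: y=0, sp=1, e=sp−y=1; I=1, D=e−e_prev=1; u=3/2·1+0·1+3/4·1=2.25; next y=-2/5·0+1/2·2.25=1.125
n=1: y=1.125, sp=1, e=sp−y=-0.125; I=0.875, D=e−e_prev=-1.125; u=3/2·(-0.125)+0·0.875+3/4·(-1.125)=-1.03125; next y=-2/5·1.125+1/2·(-1.03125)=-0.965625
n=2: y=-0.965625, sp=1, e=sp−y=1.965625; I=2.840625, D=e−e_prev=2.090625; u=3/2·1.965625+0·2.840625+3/4·2.090625≈4.516406; next y=-2/5·(-0.965625)+1/2·4.516406≈2.644453
n=3: y≈2.644453, sp=1, e=sp−y≈-1.644453; I≈1.196172, D=e−e_prev≈-3.610078; u=3/2·(-1.644453)+0·1.196172+3/4·(-3.610078)≈-5.174238; next y=-2/5·2.644453+1/2·(-5.174238)≈-3.644900
n=4: y≈-3.644900, sp=1, e=sp−y≈4.644900; I≈5.841072, D=e−e_prev≈6.289354; u=3/2·4.644900+0·5.841072+3/4·6.289354≈11.684366; next y=-2/5·(-3.644900)+1/2·11.684366≈7.300143
n=5: y≈7.300143, sp=1, e=sp−y≈-6.300143; I≈-0.459071, D=e−e_prev≈-10.945043; u=3/2·(-6.300143)+0·(-0.459071)+3/4·(-10.945043)≈-17.658997; next y=-2/5·7.300143+1/2·(-17.658997)≈-11.749556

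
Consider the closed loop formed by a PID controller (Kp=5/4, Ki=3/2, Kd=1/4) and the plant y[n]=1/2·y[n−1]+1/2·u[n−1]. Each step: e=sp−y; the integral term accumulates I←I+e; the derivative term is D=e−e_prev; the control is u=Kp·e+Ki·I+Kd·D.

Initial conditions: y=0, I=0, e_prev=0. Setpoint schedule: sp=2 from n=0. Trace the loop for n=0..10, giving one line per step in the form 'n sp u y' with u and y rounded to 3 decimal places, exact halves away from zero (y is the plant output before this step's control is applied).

0 2 6.000 0.000
1 2 -0.500 3.000
2 2 4.000 1.250
3 2 0.563 2.625
4 2 3.063 1.594
5 2 1.211 2.328
6 2 2.578 1.770
7 2 1.571 2.174
8 2 2.315 1.873
9 2 1.767 2.094
10 2 2.172 1.930

(exact arithmetic carried between steps; '≈' marks a value shown rounded to 6 d.p. or computed from one; I and e_prev carry over from the previous line; the table rounds u and y to 3 d.p., halves away from zero)
n=0: y=0, sp=2, e=sp−y=2; I=2, D=e−e_prev=2; u=5/4·2+3/2·2+1/4·2=6; next y=1/2·0+1/2·6=3
n=1: y=3, sp=2, e=sp−y=-1; I=1, D=e−e_prev=-3; u=5/4·(-1)+3/2·1+1/4·(-3)=-0.5; next y=1/2·3+1/2·(-0.5)=1.25
n=2: y=1.25, sp=2, e=sp−y=0.75; I=1.75, D=e−e_prev=1.75; u=5/4·0.75+3/2·1.75+1/4·1.75=4; next y=1/2·1.25+1/2·4=2.625
n=3: y=2.625, sp=2, e=sp−y=-0.625; I=1.125, D=e−e_prev=-1.375; u=5/4·(-0.625)+3/2·1.125+1/4·(-1.375)=0.5625; next y=1/2·2.625+1/2·0.5625=1.59375
n=4: y=1.59375, sp=2, e=sp−y=0.40625; I=1.53125, D=e−e_prev=1.03125; u=5/4·0.40625+3/2·1.53125+1/4·1.03125=3.0625; next y=1/2·1.59375+1/2·3.0625=2.328125
n=5: y=2.328125, sp=2, e=sp−y=-0.328125; I=1.203125, D=e−e_prev=-0.734375; u=5/4·(-0.328125)+3/2·1.203125+1/4·(-0.734375)≈1.210938; next y=1/2·2.328125+1/2·1.210938≈1.769531
n=6: y≈1.769531, sp=2, e=sp−y≈0.230469; I≈1.433594, D=e−e_prev≈0.558594; u=5/4·0.230469+3/2·1.433594+1/4·0.558594≈2.578125; next y=1/2·1.769531+1/2·2.578125≈2.173828
n=7: y≈2.173828, sp=2, e=sp−y≈-0.173828; I≈1.259766, D=e−e_prev≈-0.404297; u=5/4·(-0.173828)+3/2·1.259766+1/4·(-0.404297)≈1.571289; next y=1/2·2.173828+1/2·1.571289≈1.872559
n=8: y≈1.872559, sp=2, e=sp−y≈0.127441; I≈1.387207, D=e−e_prev≈0.301270; u=5/4·0.127441+3/2·1.387207+1/4·0.301270≈2.315430; next y=1/2·1.872559+1/2·2.315430≈2.093994
n=9: y≈2.093994, sp=2, e=sp−y≈-0.093994; I≈1.293213, D=e−e_prev≈-0.221436; u=5/4·(-0.093994)+3/2·1.293213+1/4·(-0.221436)≈1.766968; next y=1/2·2.093994+1/2·1.766968≈1.930481
n=10: y≈1.930481, sp=2, e=sp−y≈0.069519; I≈1.362732, D=e−e_prev≈0.163513; u=5/4·0.069519+3/2·1.362732+1/4·0.163513≈2.171875; next y=1/2·1.930481+1/2·2.171875≈2.051178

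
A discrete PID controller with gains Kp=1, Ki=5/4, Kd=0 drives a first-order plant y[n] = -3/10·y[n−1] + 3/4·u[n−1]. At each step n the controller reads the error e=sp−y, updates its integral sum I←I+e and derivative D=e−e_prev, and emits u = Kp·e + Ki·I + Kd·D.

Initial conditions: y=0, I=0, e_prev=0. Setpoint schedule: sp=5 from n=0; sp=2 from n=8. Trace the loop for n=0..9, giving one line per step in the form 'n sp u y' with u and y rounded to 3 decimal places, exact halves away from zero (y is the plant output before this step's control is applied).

0 5 11.250 0.000
1 5 -1.484 8.438
2 5 21.403 -3.645
3 5 -14.569 17.146
4 5 44.986 -16.071
5 5 -51.596 38.561
6 5 106.311 -50.265
7 5 -151.034 94.813
8 2 262.148 -141.719
9 2 -415.106 239.126

(exact arithmetic carried between steps; '≈' marks a value shown rounded to 6 d.p. or computed from one; I and e_prev carry over from the previous line; the table rounds u and y to 3 d.p., halves away from zero)
n=0: y=0, sp=5, e=sp−y=5; I=5, D=e−e_prev=5; u=1·5+5/4·5+0·5=11.25; next y=-3/10·0+3/4·11.25=8.4375
n=1: y=8.4375, sp=5, e=sp−y=-3.4375; I=1.5625, D=e−e_prev=-8.4375; u=1·(-3.4375)+5/4·1.5625+0·(-8.4375)=-1.484375; next y=-3/10·8.4375+3/4·(-1.484375)≈-3.644531
n=2: y≈-3.644531, sp=5, e=sp−y≈8.644531; I≈10.207031, D=e−e_prev≈12.082031; u=1·8.644531+5/4·10.207031+0·12.082031≈21.403320; next y=-3/10·(-3.644531)+3/4·21.403320≈17.145850
n=3: y≈17.145850, sp=5, e=sp−y≈-12.145850; I≈-1.938818, D=e−e_prev≈-20.790381; u=1·(-12.145850)+5/4·(-1.938818)+0·(-20.790381)≈-14.569373; next y=-3/10·17.145850+3/4·(-14.569373)≈-16.070784
n=4: y≈-16.070784, sp=5, e=sp−y≈21.070784; I≈19.131966, D=e−e_prev≈33.216634; u=1·21.070784+5/4·19.131966+0·33.216634≈44.985742; next y=-3/10·(-16.070784)+3/4·44.985742≈38.560542
n=5: y≈38.560542, sp=5, e=sp−y≈-33.560542; I≈-14.428576, D=e−e_prev≈-54.631326; u=1·(-33.560542)+5/4·(-14.428576)+0·(-54.631326)≈-51.596261; next y=-3/10·38.560542+3/4·(-51.596261)≈-50.265358
n=6: y≈-50.265358, sp=5, e=sp−y≈55.265358; I≈40.836783, D=e−e_prev≈88.825900; u=1·55.265358+5/4·40.836783+0·88.825900≈106.311337; next y=-3/10·(-50.265358)+3/4·106.311337≈94.813110
n=7: y≈94.813110, sp=5, e=sp−y≈-89.813110; I≈-48.976327, D=e−e_prev≈-145.078468; u=1·(-89.813110)+5/4·(-48.976327)+0·(-145.078468)≈-151.033519; next y=-3/10·94.813110+3/4·(-151.033519)≈-141.719072
n=8: y≈-141.719072, sp=2, e=sp−y≈143.719072; I≈94.742745, D=e−e_prev≈233.532182; u=1·143.719072+5/4·94.742745+0·233.532182≈262.147504; next y=-3/10·(-141.719072)+3/4·262.147504≈239.126350
n=9: y≈239.126350, sp=2, e=sp−y≈-237.126350; I≈-142.383604, D=e−e_prev≈-380.845422; u=1·(-237.126350)+5/4·(-142.383604)+0·(-380.845422)≈-415.105855; next y=-3/10·239.126350+3/4·(-415.105855)≈-383.067296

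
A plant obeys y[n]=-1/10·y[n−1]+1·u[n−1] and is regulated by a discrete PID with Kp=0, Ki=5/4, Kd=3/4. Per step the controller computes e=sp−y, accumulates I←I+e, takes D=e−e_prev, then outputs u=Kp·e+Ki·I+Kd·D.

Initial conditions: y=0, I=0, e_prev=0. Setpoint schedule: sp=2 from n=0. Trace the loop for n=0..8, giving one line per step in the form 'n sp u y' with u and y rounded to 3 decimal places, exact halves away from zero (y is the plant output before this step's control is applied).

0 2 4.000 0.000
1 2 -3.000 4.000
2 2 12.300 -3.400
3 2 -18.580 12.640
4 2 45.118 -19.844
5 2 -85.833 47.102
6 2 183.290 -90.543
7 2 -370.040 192.344
8 2 767.432 -389.274

(exact arithmetic carried between steps; '≈' marks a value shown rounded to 6 d.p. or computed from one; I and e_prev carry over from the previous line; the table rounds u and y to 3 d.p., halves away from zero)
n=0: y=0, sp=2, e=sp−y=2; I=2, D=e−e_prev=2; u=0·2+5/4·2+3/4·2=4; next y=-1/10·0+1·4=4
n=1: y=4, sp=2, e=sp−y=-2; I=0, D=e−e_prev=-4; u=0·(-2)+5/4·0+3/4·(-4)=-3; next y=-1/10·4+1·(-3)=-3.4
n=2: y=-3.4, sp=2, e=sp−y=5.4; I=5.4, D=e−e_prev=7.4; u=0·5.4+5/4·5.4+3/4·7.4=12.3; next y=-1/10·(-3.4)+1·12.3=12.64
n=3: y=12.64, sp=2, e=sp−y=-10.64; I=-5.24, D=e−e_prev=-16.04; u=0·(-10.64)+5/4·(-5.24)+3/4·(-16.04)=-18.58; next y=-1/10·12.64+1·(-18.58)=-19.844
n=4: y=-19.844, sp=2, e=sp−y=21.844; I=16.604, D=e−e_prev=32.484; u=0·21.844+5/4·16.604+3/4·32.484=45.118; next y=-1/10·(-19.844)+1·45.118=47.1024
n=5: y=47.1024, sp=2, e=sp−y=-45.1024; I=-28.4984, D=e−e_prev=-66.9464; u=0·(-45.1024)+5/4·(-28.4984)+3/4·(-66.9464)=-85.8328; next y=-1/10·47.1024+1·(-85.8328)=-90.54304
n=6: y=-90.54304, sp=2, e=sp−y=92.54304; I=64.04464, D=e−e_prev=137.64544; u=0·92.54304+5/4·64.04464+3/4·137.64544=183.28988; next y=-1/10·(-90.54304)+1·183.28988=192.344184
n=7: y=192.344184, sp=2, e=sp−y=-190.344184; I=-126.299544, D=e−e_prev=-282.887224; u=0·(-190.344184)+5/4·(-126.299544)+3/4·(-282.887224)=-370.039848; next y=-1/10·192.344184+1·(-370.039848)≈-389.274266
n=8: y≈-389.274266, sp=2, e=sp−y≈391.274266; I≈264.974722, D=e−e_prev≈581.618450; u=0·391.274266+5/4·264.974722+3/4·581.618450≈767.432241; next y=-1/10·(-389.274266)+1·767.432241≈806.359667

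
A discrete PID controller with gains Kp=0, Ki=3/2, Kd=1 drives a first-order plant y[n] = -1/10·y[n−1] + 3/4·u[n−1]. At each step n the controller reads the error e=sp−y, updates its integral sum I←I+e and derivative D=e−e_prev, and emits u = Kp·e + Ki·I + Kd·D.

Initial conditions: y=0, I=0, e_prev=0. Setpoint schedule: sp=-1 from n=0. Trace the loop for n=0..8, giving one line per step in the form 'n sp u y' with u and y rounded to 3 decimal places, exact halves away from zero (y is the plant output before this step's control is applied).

0 -1 -2.500 0.000
1 -1 1.688 -1.875
2 -1 -7.195 1.453
3 -1 9.940 -5.542
4 -1 -24.120 8.010
5 -1 43.168 -18.891
6 -1 -89.786 34.265
7 -1 173.051 -70.766
8 -1 -346.409 136.865

(exact arithmetic carried between steps; '≈' marks a value shown rounded to 6 d.p. or computed from one; I and e_prev carry over from the previous line; the table rounds u and y to 3 d.p., halves away from zero)
n=0: y=0, sp=-1, e=sp−y=-1; I=-1, D=e−e_prev=-1; u=0·(-1)+3/2·(-1)+1·(-1)=-2.5; next y=-1/10·0+3/4·(-2.5)=-1.875
n=1: y=-1.875, sp=-1, e=sp−y=0.875; I=-0.125, D=e−e_prev=1.875; u=0·0.875+3/2·(-0.125)+1·1.875=1.6875; next y=-1/10·(-1.875)+3/4·1.6875=1.453125
n=2: y=1.453125, sp=-1, e=sp−y=-2.453125; I=-2.578125, D=e−e_prev=-3.328125; u=0·(-2.453125)+3/2·(-2.578125)+1·(-3.328125)≈-7.195313; next y=-1/10·1.453125+3/4·(-7.195313)≈-5.541797
n=3: y≈-5.541797, sp=-1, e=sp−y≈4.541797; I≈1.963672, D=e−e_prev≈6.994922; u=0·4.541797+3/2·1.963672+1·6.994922≈9.940430; next y=-1/10·(-5.541797)+3/4·9.940430≈8.009502
n=4: y≈8.009502, sp=-1, e=sp−y≈-9.009502; I≈-7.045830, D=e−e_prev≈-13.551299; u=0·(-9.009502)+3/2·(-7.045830)+1·(-13.551299)≈-24.120044; next y=-1/10·8.009502+3/4·(-24.120044)≈-18.890983
n=5: y≈-18.890983, sp=-1, e=sp−y≈17.890983; I≈10.845153, D=e−e_prev≈26.900485; u=0·17.890983+3/2·10.845153+1·26.900485≈43.168215; next y=-1/10·(-18.890983)+3/4·43.168215≈34.265259
n=6: y≈34.265259, sp=-1, e=sp−y≈-35.265259; I≈-24.420106, D=e−e_prev≈-53.156243; u=0·(-35.265259)+3/2·(-24.420106)+1·(-53.156243)≈-89.786402; next y=-1/10·34.265259+3/4·(-89.786402)≈-70.766327
n=7: y≈-70.766327, sp=-1, e=sp−y≈69.766327; I≈45.346221, D=e−e_prev≈105.031587; u=0·69.766327+3/2·45.346221+1·105.031587≈173.050918; next y=-1/10·(-70.766327)+3/4·173.050918≈136.864822
n=8: y≈136.864822, sp=-1, e=sp−y≈-137.864822; I≈-92.518600, D=e−e_prev≈-207.631149; u=0·(-137.864822)+3/2·(-92.518600)+1·(-207.631149)≈-346.409050; next y=-1/10·136.864822+3/4·(-346.409050)≈-273.493269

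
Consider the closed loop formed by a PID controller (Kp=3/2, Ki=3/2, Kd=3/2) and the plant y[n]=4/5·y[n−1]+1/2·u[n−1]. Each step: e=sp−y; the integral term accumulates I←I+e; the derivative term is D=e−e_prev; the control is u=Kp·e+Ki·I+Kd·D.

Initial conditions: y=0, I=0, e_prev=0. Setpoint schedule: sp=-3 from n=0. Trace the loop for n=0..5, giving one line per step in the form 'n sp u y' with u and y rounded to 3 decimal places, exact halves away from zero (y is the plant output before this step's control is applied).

(exact arithmetic carried between steps; '≈' marks a value shown rounded to 6 d.p. or computed from one; I and e_prev carry over from the previous line; the table rounds u and y to 3 d.p., halves away from zero)
n=0: y=0, sp=-3, e=sp−y=-3; I=-3, D=e−e_prev=-3; u=3/2·(-3)+3/2·(-3)+3/2·(-3)=-13.5; next y=4/5·0+1/2·(-13.5)=-6.75
n=1: y=-6.75, sp=-3, e=sp−y=3.75; I=0.75, D=e−e_prev=6.75; u=3/2·3.75+3/2·0.75+3/2·6.75=16.875; next y=4/5·(-6.75)+1/2·16.875=3.0375
n=2: y=3.0375, sp=-3, e=sp−y=-6.0375; I=-5.2875, D=e−e_prev=-9.7875; u=3/2·(-6.0375)+3/2·(-5.2875)+3/2·(-9.7875)=-31.66875; next y=4/5·3.0375+1/2·(-31.66875)=-13.404375
n=3: y=-13.404375, sp=-3, e=sp−y=10.404375; I=5.116875, D=e−e_prev=16.441875; u=3/2·10.404375+3/2·5.116875+3/2·16.441875≈47.944688; next y=4/5·(-13.404375)+1/2·47.944688≈13.248844
n=4: y≈13.248844, sp=-3, e=sp−y≈-16.248844; I≈-11.131969, D=e−e_prev≈-26.653219; u=3/2·(-16.248844)+3/2·(-11.131969)+3/2·(-26.653219)≈-81.051047; next y=4/5·13.248844+1/2·(-81.051047)≈-29.926448
n=5: y≈-29.926448, sp=-3, e=sp−y≈26.926448; I≈15.794480, D=e−e_prev≈43.175292; u=3/2·26.926448+3/2·15.794480+3/2·43.175292≈128.844330; next y=4/5·(-29.926448)+1/2·128.844330≈40.481006

0 -3 -13.500 0.000
1 -3 16.875 -6.750
2 -3 -31.669 3.038
3 -3 47.945 -13.404
4 -3 -81.051 13.249
5 -3 128.844 -29.926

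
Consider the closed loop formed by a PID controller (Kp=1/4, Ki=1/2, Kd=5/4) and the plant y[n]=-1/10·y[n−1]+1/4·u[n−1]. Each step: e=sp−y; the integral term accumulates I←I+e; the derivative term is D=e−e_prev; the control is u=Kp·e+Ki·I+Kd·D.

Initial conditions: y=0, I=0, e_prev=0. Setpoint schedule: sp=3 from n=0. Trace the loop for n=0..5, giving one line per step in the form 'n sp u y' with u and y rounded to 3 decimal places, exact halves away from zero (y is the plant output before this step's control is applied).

0 3 6.000 0.000
1 3 0.750 1.500
2 3 6.300 0.038
3 3 2.886 1.571
4 3 7.531 0.564
5 3 4.966 1.826

(exact arithmetic carried between steps; '≈' marks a value shown rounded to 6 d.p. or computed from one; I and e_prev carry over from the previous line; the table rounds u and y to 3 d.p., halves away from zero)
n=0: y=0, sp=3, e=sp−y=3; I=3, D=e−e_prev=3; u=1/4·3+1/2·3+5/4·3=6; next y=-1/10·0+1/4·6=1.5
n=1: y=1.5, sp=3, e=sp−y=1.5; I=4.5, D=e−e_prev=-1.5; u=1/4·1.5+1/2·4.5+5/4·(-1.5)=0.75; next y=-1/10·1.5+1/4·0.75=0.0375
n=2: y=0.0375, sp=3, e=sp−y=2.9625; I=7.4625, D=e−e_prev=1.4625; u=1/4·2.9625+1/2·7.4625+5/4·1.4625=6.3; next y=-1/10·0.0375+1/4·6.3=1.57125
n=3: y=1.57125, sp=3, e=sp−y=1.42875; I=8.89125, D=e−e_prev=-1.53375; u=1/4·1.42875+1/2·8.89125+5/4·(-1.53375)=2.885625; next y=-1/10·1.57125+1/4·2.885625≈0.564281
n=4: y≈0.564281, sp=3, e=sp−y≈2.435719; I≈11.326969, D=e−e_prev≈1.006969; u=1/4·2.435719+1/2·11.326969+5/4·1.006969≈7.531125; next y=-1/10·0.564281+1/4·7.531125≈1.826353
n=5: y≈1.826353, sp=3, e=sp−y≈1.173647; I≈12.500616, D=e−e_prev≈-1.262072; u=1/4·1.173647+1/2·12.500616+5/4·(-1.262072)≈4.966130; next y=-1/10·1.826353+1/4·4.966130≈1.058897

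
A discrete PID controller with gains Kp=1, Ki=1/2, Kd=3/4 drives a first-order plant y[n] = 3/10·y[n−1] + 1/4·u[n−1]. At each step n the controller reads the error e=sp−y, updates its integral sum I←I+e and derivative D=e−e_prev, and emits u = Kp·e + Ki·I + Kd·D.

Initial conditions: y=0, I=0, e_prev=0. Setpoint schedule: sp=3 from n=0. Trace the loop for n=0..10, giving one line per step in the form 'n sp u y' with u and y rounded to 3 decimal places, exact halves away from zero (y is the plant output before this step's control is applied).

0 3 6.750 0.000
1 3 2.203 1.688
2 3 5.544 1.057
3 3 4.589 1.703
4 3 5.823 1.658
5 3 5.796 1.953
6 3 6.357 2.035
7 3 6.530 2.200
8 3 6.845 2.292
9 3 7.029 2.399
10 3 7.234 2.477

(exact arithmetic carried between steps; '≈' marks a value shown rounded to 6 d.p. or computed from one; I and e_prev carry over from the previous line; the table rounds u and y to 3 d.p., halves away from zero)
n=0: y=0, sp=3, e=sp−y=3; I=3, D=e−e_prev=3; u=1·3+1/2·3+3/4·3=6.75; next y=3/10·0+1/4·6.75=1.6875
n=1: y=1.6875, sp=3, e=sp−y=1.3125; I=4.3125, D=e−e_prev=-1.6875; u=1·1.3125+1/2·4.3125+3/4·(-1.6875)=2.203125; next y=3/10·1.6875+1/4·2.203125≈1.057031
n=2: y≈1.057031, sp=3, e=sp−y≈1.942969; I≈6.255469, D=e−e_prev≈0.630469; u=1·1.942969+1/2·6.255469+3/4·0.630469≈5.543555; next y=3/10·1.057031+1/4·5.543555≈1.702998
n=3: y≈1.702998, sp=3, e=sp−y≈1.297002; I≈7.552471, D=e−e_prev≈-0.645967; u=1·1.297002+1/2·7.552471+3/4·(-0.645967)≈4.588762; next y=3/10·1.702998+1/4·4.588762≈1.658090
n=4: y≈1.658090, sp=3, e=sp−y≈1.341910; I≈8.894381, D=e−e_prev≈0.044908; u=1·1.341910+1/2·8.894381+3/4·0.044908≈5.822781; next y=3/10·1.658090+1/4·5.822781≈1.953122
n=5: y≈1.953122, sp=3, e=sp−y≈1.046878; I≈9.941258, D=e−e_prev≈-0.295032; u=1·1.046878+1/2·9.941258+3/4·(-0.295032)≈5.796233; next y=3/10·1.953122+1/4·5.796233≈2.034995
n=6: y≈2.034995, sp=3, e=sp−y≈0.965005; I≈10.906264, D=e−e_prev≈-0.081872; u=1·0.965005+1/2·10.906264+3/4·(-0.081872)≈6.356733; next y=3/10·2.034995+1/4·6.356733≈2.199682
n=7: y≈2.199682, sp=3, e=sp−y≈0.800318; I≈11.706582, D=e−e_prev≈-0.164687; u=1·0.800318+1/2·11.706582+3/4·(-0.164687)≈6.530094; next y=3/10·2.199682+1/4·6.530094≈2.292428
n=8: y≈2.292428, sp=3, e=sp−y≈0.707572; I≈12.414154, D=e−e_prev≈-0.092746; u=1·0.707572+1/2·12.414154+3/4·(-0.092746)≈6.845089; next y=3/10·2.292428+1/4·6.845089≈2.399001
n=9: y≈2.399001, sp=3, e=sp−y≈0.600999; I≈13.015153, D=e−e_prev≈-0.106573; u=1·0.600999+1/2·13.015153+3/4·(-0.106573)≈7.028646; next y=3/10·2.399001+1/4·7.028646≈2.476862
n=10: y≈2.476862, sp=3, e=sp−y≈0.523138; I≈13.538291, D=e−e_prev≈-0.077861; u=1·0.523138+1/2·13.538291+3/4·(-0.077861)≈7.233888; next y=3/10·2.476862+1/4·7.233888≈2.551531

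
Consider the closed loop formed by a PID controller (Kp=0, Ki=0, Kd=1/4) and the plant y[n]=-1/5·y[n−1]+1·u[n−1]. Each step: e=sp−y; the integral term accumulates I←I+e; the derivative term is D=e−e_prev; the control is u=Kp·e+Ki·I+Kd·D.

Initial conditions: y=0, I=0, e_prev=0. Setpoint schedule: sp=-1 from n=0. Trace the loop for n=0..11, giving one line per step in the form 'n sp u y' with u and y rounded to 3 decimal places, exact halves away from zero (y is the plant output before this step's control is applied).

(exact arithmetic carried between steps; '≈' marks a value shown rounded to 6 d.p. or computed from one; I and e_prev carry over from the previous line; the table rounds u and y to 3 d.p., halves away from zero)
n=0: y=0, sp=-1, e=sp−y=-1; I=-1, D=e−e_prev=-1; u=0·(-1)+0·(-1)+1/4·(-1)=-0.25; next y=-1/5·0+1·(-0.25)=-0.25
n=1: y=-0.25, sp=-1, e=sp−y=-0.75; I=-1.75, D=e−e_prev=0.25; u=0·(-0.75)+0·(-1.75)+1/4·0.25=0.0625; next y=-1/5·(-0.25)+1·0.0625=0.1125
n=2: y=0.1125, sp=-1, e=sp−y=-1.1125; I=-2.8625, D=e−e_prev=-0.3625; u=0·(-1.1125)+0·(-2.8625)+1/4·(-0.3625)=-0.090625; next y=-1/5·0.1125+1·(-0.090625)=-0.113125
n=3: y=-0.113125, sp=-1, e=sp−y=-0.886875; I=-3.749375, D=e−e_prev=0.225625; u=0·(-0.886875)+0·(-3.749375)+1/4·0.225625≈0.056406; next y=-1/5·(-0.113125)+1·0.056406≈0.079031
n=4: y≈0.079031, sp=-1, e=sp−y≈-1.079031; I≈-4.828406, D=e−e_prev≈-0.192156; u=0·(-1.079031)+0·(-4.828406)+1/4·(-0.192156)≈-0.048039; next y=-1/5·0.079031+1·(-0.048039)≈-0.063845
n=5: y≈-0.063845, sp=-1, e=sp−y≈-0.936155; I≈-5.764561, D=e−e_prev≈0.142877; u=0·(-0.936155)+0·(-5.764561)+1/4·0.142877≈0.035719; next y=-1/5·(-0.063845)+1·0.035719≈0.048488
n=6: y≈0.048488, sp=-1, e=sp−y≈-1.048488; I≈-6.813049, D=e−e_prev≈-0.112334; u=0·(-1.048488)+0·(-6.813049)+1/4·(-0.112334)≈-0.028083; next y=-1/5·0.048488+1·(-0.028083)≈-0.037781
n=7: y≈-0.037781, sp=-1, e=sp−y≈-0.962219; I≈-7.775268, D=e−e_prev≈0.086269; u=0·(-0.962219)+0·(-7.775268)+1/4·0.086269≈0.021567; next y=-1/5·(-0.037781)+1·0.021567≈0.029124
n=8: y≈0.029124, sp=-1, e=sp−y≈-1.029124; I≈-8.804392, D=e−e_prev≈-0.066905; u=0·(-1.029124)+0·(-8.804392)+1/4·(-0.066905)≈-0.016726; next y=-1/5·0.029124+1·(-0.016726)≈-0.022551
n=9: y≈-0.022551, sp=-1, e=sp−y≈-0.977449; I≈-9.781841, D=e−e_prev≈0.051674; u=0·(-0.977449)+0·(-9.781841)+1/4·0.051674≈0.012919; next y=-1/5·(-0.022551)+1·0.012919≈0.017429
n=10: y≈0.017429, sp=-1, e=sp−y≈-1.017429; I≈-10.799270, D=e−e_prev≈-0.039980; u=0·(-1.017429)+0·(-10.799270)+1/4·(-0.039980)≈-0.009995; next y=-1/5·0.017429+1·(-0.009995)≈-0.013481
n=11: y≈-0.013481, sp=-1, e=sp−y≈-0.986519; I≈-11.785789, D=e−e_prev≈0.030909; u=0·(-0.986519)+0·(-11.785789)+1/4·0.030909≈0.007727; next y=-1/5·(-0.013481)+1·0.007727≈0.010423

0 -1 -0.250 0.000
1 -1 0.063 -0.250
2 -1 -0.091 0.113
3 -1 0.056 -0.113
4 -1 -0.048 0.079
5 -1 0.036 -0.064
6 -1 -0.028 0.048
7 -1 0.022 -0.038
8 -1 -0.017 0.029
9 -1 0.013 -0.023
10 -1 -0.010 0.017
11 -1 0.008 -0.013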